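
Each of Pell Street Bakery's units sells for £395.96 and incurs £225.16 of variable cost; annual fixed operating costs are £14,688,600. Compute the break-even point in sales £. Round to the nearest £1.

£34,052,096

CM per unit = £395.96 − £225.16 = £170.80; CM ratio = £170.80 / £395.96 = 0.4314.
Break-even sales = FC ÷ CM ratio = £14,688,600 × £395.96 / £170.80 = £34,052,096.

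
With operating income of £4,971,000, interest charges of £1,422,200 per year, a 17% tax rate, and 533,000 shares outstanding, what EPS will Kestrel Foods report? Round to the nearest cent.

£5.53

Interest = £1,422,200.00, so EBT = £4,971,000 − £1,422,200.00 = £3,548,800.00.
After tax at 17%: net income = £3,548,800.00 × 0.83 = £2,945,504.00.
EPS = £2,945,504.00 ÷ 533,000 = £5.53.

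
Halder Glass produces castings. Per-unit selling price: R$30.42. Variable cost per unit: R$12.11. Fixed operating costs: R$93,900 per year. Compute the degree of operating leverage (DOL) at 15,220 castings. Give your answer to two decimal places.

Total contribution margin = 15,220 × R$18.31 = R$278,678.20.
Subtracting fixed costs: EBIT = R$278,678.20 − R$93,900 = R$184,778.20.
DOL = contribution ÷ EBIT = R$278,678.20 ÷ R$184,778.20 = 1.5082.

1.51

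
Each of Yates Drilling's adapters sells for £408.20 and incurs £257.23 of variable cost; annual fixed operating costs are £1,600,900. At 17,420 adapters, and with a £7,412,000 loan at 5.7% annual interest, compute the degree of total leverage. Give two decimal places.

4.34

Total contribution margin = 17,420 × £150.97 = £2,629,897.40.
Operating income = contribution − fixed costs = £2,629,897.40 − £1,600,900 = £1,028,997.40. Interest = £422,484.00.
DOL = £2,629,897.40 ÷ £1,028,997.40 = 2.5558; DFL = £1,028,997.40 ÷ £606,513.40 = 1.6966.
DCL = DOL × DFL = 2.5558 × 1.6966 = 4.3362.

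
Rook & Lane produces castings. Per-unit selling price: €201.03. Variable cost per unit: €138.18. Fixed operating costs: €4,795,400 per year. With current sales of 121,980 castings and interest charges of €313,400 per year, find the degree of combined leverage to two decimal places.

Total contribution margin = 121,980 × €62.85 = €7,666,443.00.
Subtracting fixed costs: EBIT = €7,666,443.00 − €4,795,400 = €2,871,043.00. Interest = €313,400.00.
DOL = €7,666,443.00 ÷ €2,871,043.00 = 2.6703; DFL = €2,871,043.00 ÷ €2,557,643.00 = 1.1225.
Combined leverage = 2.6703 × 1.1225 = 2.9974.

3.00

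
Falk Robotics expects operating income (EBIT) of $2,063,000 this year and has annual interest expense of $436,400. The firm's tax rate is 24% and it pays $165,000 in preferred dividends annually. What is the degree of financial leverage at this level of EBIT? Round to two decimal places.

Annual interest charges come to $436,400.00.
Pre-tax preferred-dividend burden = $165,000 ÷ (1 − 0.24) = $217,105.26.
DFL = EBIT ÷ [EBIT − I − D_p/(1−t)] = $2,063,000 ÷ [$2,063,000 − $436,400.00 − $217,105.26] = $2,063,000 ÷ $1,409,494.74 = 1.4636.

1.46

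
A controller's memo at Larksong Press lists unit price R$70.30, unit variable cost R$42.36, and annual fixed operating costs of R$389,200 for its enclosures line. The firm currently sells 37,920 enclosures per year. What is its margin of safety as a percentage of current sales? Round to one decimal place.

Unit CM = price − variable cost = R$70.30 − R$42.36 = R$27.94. Break-even units = R$389,200 ÷ R$27.94 = 13,929.85; break-even revenue = 13,929.85 × R$70.30 = R$979,268.43.
Actual sales revenue = 37,920 × R$70.30 = R$2,665,776.00.
Margin of safety = (R$2,665,776.00 − R$979,268.43) ÷ R$2,665,776.00 = 63.3%.

63.3%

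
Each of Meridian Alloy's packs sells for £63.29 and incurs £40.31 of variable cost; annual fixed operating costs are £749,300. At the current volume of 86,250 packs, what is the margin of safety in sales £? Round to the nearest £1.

Unit CM = price − variable cost = £63.29 − £40.31 = £22.98. Break-even units = £749,300 ÷ £22.98 = 32,606.61; break-even revenue = 32,606.61 × £63.29 = £2,063,672.63.
Current sales = 86,250 × £63.29 = £5,458,762.50.
Margin of safety = £5,458,762.50 − £2,063,672.63 = £3,395,090.

£3,395,090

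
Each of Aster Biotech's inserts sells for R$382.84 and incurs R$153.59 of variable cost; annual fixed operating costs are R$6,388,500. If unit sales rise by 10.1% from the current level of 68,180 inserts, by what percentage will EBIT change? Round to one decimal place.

+17.1%

Contribution at this volume is 68,180 × R$229.25 = R$15,630,265.00.
Subtracting fixed costs: EBIT = R$15,630,265.00 − R$6,388,500 = R$9,241,765.00.
Degree of operating leverage = R$15,630,265.00 / R$9,241,765.00 = 1.6913.
%ΔEBIT = DOL × %ΔSales = 1.6913 × +10.1% = +17.1%.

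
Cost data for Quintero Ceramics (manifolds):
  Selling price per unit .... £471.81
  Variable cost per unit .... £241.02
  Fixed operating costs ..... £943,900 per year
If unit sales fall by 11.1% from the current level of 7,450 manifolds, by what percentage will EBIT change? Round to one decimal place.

Contribution at this volume is 7,450 × £230.79 = £1,719,385.50.
EBIT = £1,719,385.50 − £943,900 = £775,485.50.
So DOL = total CM / EBIT = £1,719,385.50 / £775,485.50 = 2.2172.
Operating income changes by 2.2172 × -11.1% = -24.6%.

-24.6%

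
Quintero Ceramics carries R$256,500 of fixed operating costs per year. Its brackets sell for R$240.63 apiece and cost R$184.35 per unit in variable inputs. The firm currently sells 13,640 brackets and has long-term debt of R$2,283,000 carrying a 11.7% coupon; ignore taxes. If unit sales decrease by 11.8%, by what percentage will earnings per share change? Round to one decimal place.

-37.1%

Contribution at this volume is 13,640 × R$56.28 = R$767,659.20.
Subtracting fixed costs: EBIT = R$767,659.20 − R$256,500 = R$511,159.20.
After interest of R$267,111.00, pre-tax earnings = R$244,048.20.
Degree of combined leverage = contribution ÷ (EBIT − I) = R$767,659.20 ÷ R$244,048.20 = 3.1455.
EPS therefore changes by 3.1455 × (-11.8%) = -37.1%.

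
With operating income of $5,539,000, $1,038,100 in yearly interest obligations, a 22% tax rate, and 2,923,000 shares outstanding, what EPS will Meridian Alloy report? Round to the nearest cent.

$1.20

Interest = $1,038,100.00, so EBT = $5,539,000 − $1,038,100.00 = $4,500,900.00.
After tax at 22%: net income = $4,500,900.00 × 0.78 = $3,510,702.00.
Per share: $3,510,702.00 / 2,923,000 shares = $1.20.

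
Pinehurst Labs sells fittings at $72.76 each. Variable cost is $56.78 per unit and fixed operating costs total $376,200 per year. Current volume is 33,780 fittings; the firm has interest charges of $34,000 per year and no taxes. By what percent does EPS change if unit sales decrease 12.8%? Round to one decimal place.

-53.3%

Contribution at this volume is 33,780 × $15.98 = $539,804.40.
EBIT = $539,804.40 − $376,200 = $163,604.40.
Interest = $34,000.00, so EBIT − I = $129,604.40.
DCL = total CM / (EBIT − I) = $539,804.40 / $129,604.40 = 4.1650.
%ΔEPS = DCL × %ΔSales = 4.1650 × -12.8% = -53.3%.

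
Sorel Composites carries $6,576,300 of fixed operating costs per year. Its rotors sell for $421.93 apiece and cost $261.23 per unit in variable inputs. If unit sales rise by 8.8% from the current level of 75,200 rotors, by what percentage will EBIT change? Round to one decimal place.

At 75,200 units, contribution = 75,200 × $160.70 = $12,084,640.00.
Subtracting fixed costs: EBIT = $12,084,640.00 − $6,576,300 = $5,508,340.00.
So DOL = total CM / EBIT = $12,084,640.00 / $5,508,340.00 = 2.1939.
%ΔEBIT = DOL × %ΔSales = 2.1939 × +8.8% = +19.3%.

+19.3%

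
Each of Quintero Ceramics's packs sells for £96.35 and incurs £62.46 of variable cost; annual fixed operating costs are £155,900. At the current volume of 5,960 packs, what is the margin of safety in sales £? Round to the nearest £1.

Unit CM = price − variable cost = £96.35 − £62.46 = £33.89. Break-even units = £155,900 ÷ £33.89 = 4,600.18; break-even revenue = 4,600.18 × £96.35 = £443,227.06.
Actual sales revenue = 5,960 × £96.35 = £574,246.00.
Margin of safety = £574,246.00 − £443,227.06 = £131,019.

£131,019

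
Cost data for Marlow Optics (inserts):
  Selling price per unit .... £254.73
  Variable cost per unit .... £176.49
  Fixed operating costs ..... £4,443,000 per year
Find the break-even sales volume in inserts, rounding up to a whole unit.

56,787 inserts

Contribution margin per unit = £254.73 − £176.49 = £78.24.
Break-even volume = fixed costs ÷ CM per unit = £4,443,000 ÷ £78.24 = 56,786.81, so 56,787 inserts.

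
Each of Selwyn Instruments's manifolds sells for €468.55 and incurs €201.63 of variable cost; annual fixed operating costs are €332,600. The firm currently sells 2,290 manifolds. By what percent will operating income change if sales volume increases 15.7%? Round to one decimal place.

+34.4%

At 2,290 units, contribution = 2,290 × €266.92 = €611,246.80.
Subtracting fixed costs: EBIT = €611,246.80 − €332,600 = €278,646.80.
So DOL = total CM / EBIT = €611,246.80 / €278,646.80 = 2.1936.
Operating income changes by 2.1936 × +15.7% = +34.4%.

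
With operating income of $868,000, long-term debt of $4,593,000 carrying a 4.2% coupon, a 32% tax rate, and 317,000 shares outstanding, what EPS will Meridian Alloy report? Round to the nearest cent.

Interest = $192,906.00, so EBT = $868,000 − $192,906.00 = $675,094.00.
Net income = $675,094.00 × (1 − 0.32) = $459,063.92.
EPS = $459,063.92 ÷ 317,000 = $1.45.

$1.45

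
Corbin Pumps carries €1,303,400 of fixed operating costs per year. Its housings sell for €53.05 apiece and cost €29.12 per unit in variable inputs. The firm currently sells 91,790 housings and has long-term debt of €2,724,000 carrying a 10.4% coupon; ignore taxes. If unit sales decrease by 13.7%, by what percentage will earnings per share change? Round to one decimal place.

Contribution at this volume is 91,790 × €23.93 = €2,196,534.70.
Subtracting fixed costs: EBIT = €2,196,534.70 − €1,303,400 = €893,134.70.
After interest of €283,296.00, pre-tax earnings = €609,838.70.
Degree of combined leverage = contribution ÷ (EBIT − I) = €2,196,534.70 ÷ €609,838.70 = 3.6018.
EPS therefore changes by 3.6018 × (-13.7%) = -49.3%.

-49.3%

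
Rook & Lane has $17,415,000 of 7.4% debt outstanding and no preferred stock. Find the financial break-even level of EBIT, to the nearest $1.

$1,288,710

Annual interest = 7.4% × $17,415,000 = $1,288,710.00.
With no preferred dividends, EPS = 0 when EBIT exactly covers interest, so the financial break-even EBIT is $1,288,710.00.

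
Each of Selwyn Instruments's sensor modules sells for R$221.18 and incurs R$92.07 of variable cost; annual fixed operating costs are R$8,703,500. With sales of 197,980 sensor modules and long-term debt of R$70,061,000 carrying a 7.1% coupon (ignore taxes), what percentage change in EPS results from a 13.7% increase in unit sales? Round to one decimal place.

Total contribution margin = 197,980 × R$129.11 = R$25,561,197.80.
Operating income = contribution − fixed costs = R$25,561,197.80 − R$8,703,500 = R$16,857,697.80.
Interest = R$4,974,331.00, so EBIT − I = R$11,883,366.80.
Degree of combined leverage = contribution ÷ (EBIT − I) = R$25,561,197.80 ÷ R$11,883,366.80 = 2.1510.
EPS therefore changes by 2.1510 × (+13.7%) = +29.5%.

+29.5%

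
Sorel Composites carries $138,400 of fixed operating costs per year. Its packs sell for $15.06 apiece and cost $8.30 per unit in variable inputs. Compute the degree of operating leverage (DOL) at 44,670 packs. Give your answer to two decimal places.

1.85

Contribution at this volume is 44,670 × $6.76 = $301,969.20.
Subtracting fixed costs: EBIT = $301,969.20 − $138,400 = $163,569.20.
So DOL = total CM / EBIT = $301,969.20 / $163,569.20 = 1.8461.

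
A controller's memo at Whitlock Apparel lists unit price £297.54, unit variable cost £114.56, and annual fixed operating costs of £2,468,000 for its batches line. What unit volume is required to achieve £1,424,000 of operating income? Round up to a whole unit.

Each unit contributes £297.54 − £114.56 = £182.98.
Need Q such that Q × £182.98 − £2,468,000 = £1,424,000, i.e. Q = £3,892,000 / £182.98 = 21,270.08 → 21,271.

21,271 batches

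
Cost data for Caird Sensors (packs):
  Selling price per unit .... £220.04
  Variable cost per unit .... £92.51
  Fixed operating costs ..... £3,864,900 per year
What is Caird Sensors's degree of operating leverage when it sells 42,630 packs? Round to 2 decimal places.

3.46

At 42,630 units, contribution = 42,630 × £127.53 = £5,436,603.90.
Operating income = contribution − fixed costs = £5,436,603.90 − £3,864,900 = £1,571,703.90.
Degree of operating leverage = £5,436,603.90 / £1,571,703.90 = 3.4591.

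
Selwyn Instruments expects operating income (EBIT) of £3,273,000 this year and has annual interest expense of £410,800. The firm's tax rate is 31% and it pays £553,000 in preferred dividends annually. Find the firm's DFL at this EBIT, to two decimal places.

1.59

Annual interest charges come to £410,800.00.
Preferred dividends grossed up pre-tax: £553,000 / (1 − 0.31) = £801,449.28.
DFL = EBIT ÷ [EBIT − I − D_p/(1−t)] = £3,273,000 ÷ [£3,273,000 − £410,800.00 − £801,449.28] = £3,273,000 ÷ £2,060,750.72 = 1.5883.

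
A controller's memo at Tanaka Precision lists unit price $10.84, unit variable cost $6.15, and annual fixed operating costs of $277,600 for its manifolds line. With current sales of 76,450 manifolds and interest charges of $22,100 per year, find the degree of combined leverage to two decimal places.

6.09

Total contribution margin = 76,450 × $4.69 = $358,550.50.
Subtracting fixed costs: EBIT = $358,550.50 − $277,600 = $80,950.50. Interest = $22,100.00.
DOL = $358,550.50 ÷ $80,950.50 = 4.4293; DFL = $80,950.50 ÷ $58,850.50 = 1.3755.
DCL = DOL × DFL = 4.4293 × 1.3755 = 6.0925.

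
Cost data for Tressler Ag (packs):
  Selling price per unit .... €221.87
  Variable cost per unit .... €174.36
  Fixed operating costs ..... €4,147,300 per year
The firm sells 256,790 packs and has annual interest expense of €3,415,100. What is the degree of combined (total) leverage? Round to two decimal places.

2.63

At 256,790 units, contribution = 256,790 × €47.51 = €12,200,092.90.
Operating income = contribution − fixed costs = €12,200,092.90 − €4,147,300 = €8,052,792.90. Interest = €3,415,100.00.
DOL = €12,200,092.90 ÷ €8,052,792.90 = 1.5150; DFL = €8,052,792.90 ÷ €4,637,692.90 = 1.7364.
DCL = DOL × DFL = 1.5150 × 1.7364 = 2.6306.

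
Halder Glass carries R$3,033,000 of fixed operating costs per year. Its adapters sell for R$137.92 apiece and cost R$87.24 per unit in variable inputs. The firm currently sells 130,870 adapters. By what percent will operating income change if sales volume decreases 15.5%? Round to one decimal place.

-28.6%

Contribution at this volume is 130,870 × R$50.68 = R$6,632,491.60.
EBIT = R$6,632,491.60 − R$3,033,000 = R$3,599,491.60.
Degree of operating leverage = R$6,632,491.60 / R$3,599,491.60 = 1.8426.
Operating income changes by 1.8426 × -15.5% = -28.6%.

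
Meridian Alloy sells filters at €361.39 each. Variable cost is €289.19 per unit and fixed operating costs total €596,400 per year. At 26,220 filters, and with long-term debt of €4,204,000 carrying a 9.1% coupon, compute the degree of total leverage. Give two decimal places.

2.07

Contribution at this volume is 26,220 × €72.20 = €1,893,084.00.
Operating income = contribution − fixed costs = €1,893,084.00 − €596,400 = €1,296,684.00. Interest = €382,564.00, so EBIT − I = €914,120.00.
DCL = contribution ÷ (EBIT − I) = €1,893,084.00 ÷ €914,120.00 = 2.0709.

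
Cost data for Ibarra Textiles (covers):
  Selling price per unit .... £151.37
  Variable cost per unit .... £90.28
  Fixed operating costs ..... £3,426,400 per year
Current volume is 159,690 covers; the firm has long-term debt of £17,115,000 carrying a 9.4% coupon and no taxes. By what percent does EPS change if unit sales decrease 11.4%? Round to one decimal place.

Total contribution margin = 159,690 × £61.09 = £9,755,462.10.
EBIT = £9,755,462.10 − £3,426,400 = £6,329,062.10.
Interest = £1,608,810.00, so EBIT − I = £4,720,252.10.
Degree of combined leverage = contribution ÷ (EBIT − I) = £9,755,462.10 ÷ £4,720,252.10 = 2.0667.
EPS therefore changes by 2.0667 × (-11.4%) = -23.6%.

-23.6%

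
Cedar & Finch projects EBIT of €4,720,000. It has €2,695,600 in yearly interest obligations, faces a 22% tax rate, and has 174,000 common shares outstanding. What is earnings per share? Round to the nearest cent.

Interest = €2,695,600.00, so EBT = €4,720,000 − €2,695,600.00 = €2,024,400.00.
After tax at 22%: net income = €2,024,400.00 × 0.78 = €1,579,032.00.
EPS = €1,579,032.00 ÷ 174,000 = €9.07.

€9.07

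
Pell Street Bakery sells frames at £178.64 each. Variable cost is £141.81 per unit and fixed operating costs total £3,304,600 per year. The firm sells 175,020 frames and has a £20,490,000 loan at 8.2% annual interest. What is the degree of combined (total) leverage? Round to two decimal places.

4.41

Total contribution margin = 175,020 × £36.83 = £6,445,986.60.
EBIT = £6,445,986.60 − £3,304,600 = £3,141,386.60. Interest = £1,680,180.00, so EBIT − I = £1,461,206.60.
DCL = contribution ÷ (EBIT − I) = £6,445,986.60 ÷ £1,461,206.60 = 4.4114.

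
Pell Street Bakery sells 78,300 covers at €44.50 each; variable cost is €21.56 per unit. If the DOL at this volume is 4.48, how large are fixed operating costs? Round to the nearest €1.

Total contribution margin = 78,300 × €22.94 = €1,796,202.00.
DOL = contribution / EBIT, so EBIT = €1,796,202.00 / 4.48 = €400,937.95.
And FC = contribution − EBIT = €1,796,202.00 − €400,937.95 = €1,395,264.

€1,395,264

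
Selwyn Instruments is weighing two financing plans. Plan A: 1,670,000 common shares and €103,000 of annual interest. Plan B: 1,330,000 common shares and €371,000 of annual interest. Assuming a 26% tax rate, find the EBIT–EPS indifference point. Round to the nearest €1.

Set EPS_A = EPS_B: (EBIT − €103,000)(1 − 0.26) ÷ 1,670,000 = (EBIT − €371,000)(1 − 0.26) ÷ 1,330,000.
The (1 − t) factor cancels: (EBIT − 103,000) × 1,330,000 = (EBIT − 371,000) × 1,670,000.
Solving, EBIT = (371,000·1,670,000 − 103,000·1,330,000) / (1,670,000 − 1,330,000) = 482,580,000,000 / 340,000 = 1,419,352.94.

€1,419,353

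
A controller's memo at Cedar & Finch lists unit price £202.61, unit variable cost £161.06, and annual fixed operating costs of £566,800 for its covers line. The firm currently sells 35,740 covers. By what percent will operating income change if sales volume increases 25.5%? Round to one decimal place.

At 35,740 units, contribution = 35,740 × £41.55 = £1,484,997.00.
Operating income = contribution − fixed costs = £1,484,997.00 − £566,800 = £918,197.00.
So DOL = total CM / EBIT = £1,484,997.00 / £918,197.00 = 1.6173.
So EBIT moves 1.6173 × (+25.5%) = +41.2%.

+41.2%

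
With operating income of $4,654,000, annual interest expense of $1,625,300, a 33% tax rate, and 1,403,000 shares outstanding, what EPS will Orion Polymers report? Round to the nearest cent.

$1.45

Interest = $1,625,300.00, so EBT = $4,654,000 − $1,625,300.00 = $3,028,700.00.
Net income = $3,028,700.00 × (1 − 0.33) = $2,029,229.00.
EPS = $2,029,229.00 ÷ 1,403,000 = $1.45.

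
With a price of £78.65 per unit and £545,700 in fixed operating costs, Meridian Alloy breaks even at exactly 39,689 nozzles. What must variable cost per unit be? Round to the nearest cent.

£64.90

At break-even, FC = Q × (P − VC), so P − VC = £545,700 ÷ 39,689 = £13.7494.
Variable cost per unit = £78.65 − £13.7494 = £64.90.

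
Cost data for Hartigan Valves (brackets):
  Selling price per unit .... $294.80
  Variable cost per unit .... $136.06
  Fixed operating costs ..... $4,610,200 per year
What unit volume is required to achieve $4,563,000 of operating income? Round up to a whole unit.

Contribution margin per unit = $294.80 − $136.06 = $158.74.
Need Q such that Q × $158.74 − $4,610,200 = $4,563,000, i.e. Q = $9,173,200 / $158.74 = 57,787.58 → 57,788.

57,788 brackets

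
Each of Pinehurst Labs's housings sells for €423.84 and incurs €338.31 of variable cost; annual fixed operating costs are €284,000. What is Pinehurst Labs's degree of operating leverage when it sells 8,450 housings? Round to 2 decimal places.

1.65

Contribution at this volume is 8,450 × €85.53 = €722,728.50.
EBIT = €722,728.50 − €284,000 = €438,728.50.
So DOL = total CM / EBIT = €722,728.50 / €438,728.50 = 1.6473.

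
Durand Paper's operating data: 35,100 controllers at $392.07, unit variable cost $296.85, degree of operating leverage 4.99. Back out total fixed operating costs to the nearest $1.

$2,672,438

Contribution at this volume is 35,100 × $95.22 = $3,342,222.00.
Since DOL = CM ÷ EBIT, EBIT = $3,342,222.00 ÷ 4.99 = $669,783.97.
And FC = contribution − EBIT = $3,342,222.00 − $669,783.97 = $2,672,438.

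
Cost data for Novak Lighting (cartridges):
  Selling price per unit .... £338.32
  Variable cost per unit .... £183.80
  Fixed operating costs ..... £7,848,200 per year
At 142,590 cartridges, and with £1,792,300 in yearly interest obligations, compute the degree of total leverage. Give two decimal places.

1.78

Contribution at this volume is 142,590 × £154.52 = £22,033,006.80.
Subtracting fixed costs: EBIT = £22,033,006.80 − £7,848,200 = £14,184,806.80. Interest = £1,792,300.00, so EBIT − I = £12,392,506.80.
DCL = contribution ÷ (EBIT − I) = £22,033,006.80 ÷ £12,392,506.80 = 1.7779.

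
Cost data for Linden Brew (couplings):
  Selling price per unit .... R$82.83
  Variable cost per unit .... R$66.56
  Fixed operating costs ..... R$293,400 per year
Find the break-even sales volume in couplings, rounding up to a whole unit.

Contribution margin per unit = R$82.83 − R$66.56 = R$16.27.
Break-even volume = fixed costs ÷ CM per unit = R$293,400 ÷ R$16.27 = 18,033.19, so 18,034 couplings.

18,034 couplings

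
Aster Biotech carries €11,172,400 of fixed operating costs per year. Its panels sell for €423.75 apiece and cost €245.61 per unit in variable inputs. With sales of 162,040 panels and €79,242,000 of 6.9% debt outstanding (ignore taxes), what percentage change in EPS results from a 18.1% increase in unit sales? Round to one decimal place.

Total contribution margin = 162,040 × €178.14 = €28,865,805.60.
EBIT = €28,865,805.60 − €11,172,400 = €17,693,405.60.
Interest = €5,467,698.00, so EBIT − I = €12,225,707.60.
DCL = total CM / (EBIT − I) = €28,865,805.60 / €12,225,707.60 = 2.3611.
%ΔEPS = DCL × %ΔSales = 2.3611 × +18.1% = +42.7%.

+42.7%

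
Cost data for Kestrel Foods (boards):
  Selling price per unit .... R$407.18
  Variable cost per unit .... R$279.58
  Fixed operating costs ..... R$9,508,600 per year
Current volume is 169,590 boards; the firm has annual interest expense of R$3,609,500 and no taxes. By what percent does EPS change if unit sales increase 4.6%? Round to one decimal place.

+11.7%

Total contribution margin = 169,590 × R$127.60 = R$21,639,684.00.
Subtracting fixed costs: EBIT = R$21,639,684.00 − R$9,508,600 = R$12,131,084.00.
After interest of R$3,609,500.00, pre-tax earnings = R$8,521,584.00.
Degree of combined leverage = contribution ÷ (EBIT − I) = R$21,639,684.00 ÷ R$8,521,584.00 = 2.5394.
EPS therefore changes by 2.5394 × (+4.6%) = +11.7%.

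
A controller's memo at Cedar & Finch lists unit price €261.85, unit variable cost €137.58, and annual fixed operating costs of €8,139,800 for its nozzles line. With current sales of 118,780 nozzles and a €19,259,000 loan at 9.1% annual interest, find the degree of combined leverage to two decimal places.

3.03

Total contribution margin = 118,780 × €124.27 = €14,760,790.60.
EBIT = €14,760,790.60 − €8,139,800 = €6,620,990.60. Interest = €1,752,569.00.
DOL = €14,760,790.60 ÷ €6,620,990.60 = 2.2294; DFL = €6,620,990.60 ÷ €4,868,421.60 = 1.3600.
DCL = DOL × DFL = 2.2294 × 1.3600 = 3.0320.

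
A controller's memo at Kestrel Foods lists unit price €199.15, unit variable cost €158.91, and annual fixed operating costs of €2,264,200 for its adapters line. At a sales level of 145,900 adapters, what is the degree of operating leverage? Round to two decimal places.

1.63

Contribution at this volume is 145,900 × €40.24 = €5,871,016.00.
EBIT = €5,871,016.00 − €2,264,200 = €3,606,816.00.
So DOL = total CM / EBIT = €5,871,016.00 / €3,606,816.00 = 1.6278.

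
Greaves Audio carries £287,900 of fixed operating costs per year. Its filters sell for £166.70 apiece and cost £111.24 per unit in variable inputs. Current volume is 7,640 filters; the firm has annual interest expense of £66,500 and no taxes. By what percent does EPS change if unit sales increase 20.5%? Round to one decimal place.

Contribution at this volume is 7,640 × £55.46 = £423,714.40.
Operating income = contribution − fixed costs = £423,714.40 − £287,900 = £135,814.40.
After interest of £66,500.00, pre-tax earnings = £69,314.40.
DCL = total CM / (EBIT − I) = £423,714.40 / £69,314.40 = 6.1129.
%ΔEPS = DCL × %ΔSales = 6.1129 × +20.5% = +125.3%.

+125.3%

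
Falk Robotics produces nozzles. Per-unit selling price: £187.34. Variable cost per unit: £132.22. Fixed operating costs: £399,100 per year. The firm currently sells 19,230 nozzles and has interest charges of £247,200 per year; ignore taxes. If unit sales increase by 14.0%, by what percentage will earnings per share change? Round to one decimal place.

At 19,230 units, contribution = 19,230 × £55.12 = £1,059,957.60.
EBIT = £1,059,957.60 − £399,100 = £660,857.60.
After interest of £247,200.00, pre-tax earnings = £413,657.60.
DCL = total CM / (EBIT − I) = £1,059,957.60 / £413,657.60 = 2.5624.
%ΔEPS = DCL × %ΔSales = 2.5624 × +14.0% = +35.9%.

+35.9%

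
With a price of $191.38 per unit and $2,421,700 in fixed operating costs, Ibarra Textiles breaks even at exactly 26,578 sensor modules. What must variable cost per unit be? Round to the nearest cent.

$100.26

Contribution per unit must be FC / Q = $2,421,700 / 26,578 = $91.1167.
Variable cost per unit = $191.38 − $91.1167 = $100.26.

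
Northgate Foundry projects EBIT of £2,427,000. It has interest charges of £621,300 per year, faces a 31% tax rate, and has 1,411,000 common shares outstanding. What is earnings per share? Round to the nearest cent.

£0.88

Pre-tax income = £2,427,000 − £621,300.00 = £1,805,700.00.
Net income = £1,805,700.00 × (1 − 0.31) = £1,245,933.00.
EPS = £1,245,933.00 ÷ 1,411,000 = £0.88.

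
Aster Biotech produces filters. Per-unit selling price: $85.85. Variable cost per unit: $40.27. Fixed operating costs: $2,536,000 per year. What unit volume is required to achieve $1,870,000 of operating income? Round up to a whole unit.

96,666 filters

Each unit contributes $85.85 − $40.27 = $45.58.
Units = (FC + target) / CM = ($2,536,000 + $1,870,000) / $45.58 = 96,665.20, so 96,666 filters.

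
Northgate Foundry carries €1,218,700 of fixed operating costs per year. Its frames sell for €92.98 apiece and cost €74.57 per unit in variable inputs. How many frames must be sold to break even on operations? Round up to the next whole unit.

Unit CM = price − variable cost = €92.98 − €74.57 = €18.41.
Break-even Q = €1,218,700 / €18.41 = 66,197.72 → 66,198 frames.

66,198 frames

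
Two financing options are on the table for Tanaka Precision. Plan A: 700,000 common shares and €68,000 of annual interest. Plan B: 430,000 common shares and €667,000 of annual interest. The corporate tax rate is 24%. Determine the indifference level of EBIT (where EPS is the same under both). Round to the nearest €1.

€1,620,963

At indifference, (EBIT − 68,000)(1 − t)/700,000 = (EBIT − 667,000)(1 − t)/430,000.
The (1 − t) factor cancels: (EBIT − 68,000) × 430,000 = (EBIT − 667,000) × 700,000.
EBIT × (700,000 − 430,000) = 667,000 × 700,000 − 68,000 × 430,000 = 437,660,000,000, so EBIT = 437,660,000,000 ÷ 270,000 = 1,620,962.96.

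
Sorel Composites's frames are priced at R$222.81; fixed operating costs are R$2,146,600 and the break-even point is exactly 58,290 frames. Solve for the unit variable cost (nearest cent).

R$185.98

Contribution per unit must be FC / Q = R$2,146,600 / 58,290 = R$36.8262.
Hence VC = price − CM = R$222.81 − R$36.8262 = R$185.98.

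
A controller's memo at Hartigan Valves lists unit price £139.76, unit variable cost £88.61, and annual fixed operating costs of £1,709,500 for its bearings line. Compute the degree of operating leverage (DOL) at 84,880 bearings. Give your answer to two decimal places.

Total contribution margin = 84,880 × £51.15 = £4,341,612.00.
Operating income = contribution − fixed costs = £4,341,612.00 − £1,709,500 = £2,632,112.00.
So DOL = total CM / EBIT = £4,341,612.00 / £2,632,112.00 = 1.6495.

1.65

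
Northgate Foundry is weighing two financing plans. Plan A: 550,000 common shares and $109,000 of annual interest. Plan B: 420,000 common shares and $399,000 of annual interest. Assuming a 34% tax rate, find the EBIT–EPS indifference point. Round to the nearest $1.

At indifference, (EBIT − 109,000)(1 − t)/550,000 = (EBIT − 399,000)(1 − t)/420,000.
The (1 − t) factor cancels: (EBIT − 109,000) × 420,000 = (EBIT − 399,000) × 550,000.
Solving, EBIT = (399,000·550,000 − 109,000·420,000) / (550,000 − 420,000) = 173,670,000,000 / 130,000 = 1,335,923.08.

$1,335,923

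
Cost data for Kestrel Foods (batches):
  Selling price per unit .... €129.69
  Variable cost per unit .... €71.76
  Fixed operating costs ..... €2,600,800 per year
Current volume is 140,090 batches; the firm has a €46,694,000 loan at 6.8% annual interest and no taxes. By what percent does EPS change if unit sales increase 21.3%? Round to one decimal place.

+73.9%

Total contribution margin = 140,090 × €57.93 = €8,115,413.70.
Operating income = contribution − fixed costs = €8,115,413.70 − €2,600,800 = €5,514,613.70.
After interest of €3,175,192.00, pre-tax earnings = €2,339,421.70.
Degree of combined leverage = contribution ÷ (EBIT − I) = €8,115,413.70 ÷ €2,339,421.70 = 3.4690.
EPS therefore changes by 3.4690 × (+21.3%) = +73.9%.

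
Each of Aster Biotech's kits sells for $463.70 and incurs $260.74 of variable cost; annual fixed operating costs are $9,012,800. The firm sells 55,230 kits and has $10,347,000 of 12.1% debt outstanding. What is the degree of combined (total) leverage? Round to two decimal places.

Total contribution margin = 55,230 × $202.96 = $11,209,480.80.
Operating income = contribution − fixed costs = $11,209,480.80 − $9,012,800 = $2,196,680.80. Interest = $1,251,987.00.
DOL = $11,209,480.80 ÷ $2,196,680.80 = 5.1029; DFL = $2,196,680.80 ÷ $944,693.80 = 2.3253.
Combined leverage = 5.1029 × 2.3253 = 11.8658.

11.87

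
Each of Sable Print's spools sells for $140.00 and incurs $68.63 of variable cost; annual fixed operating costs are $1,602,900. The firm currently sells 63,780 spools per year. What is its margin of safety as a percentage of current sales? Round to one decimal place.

Contribution margin per unit = $140.00 − $68.63 = $71.37. Break-even units = $1,602,900 ÷ $71.37 = 22,459.02; break-even revenue = 22,459.02 × $140.00 = $3,144,262.30.
Current sales = 63,780 × $140.00 = $8,929,200.00.
Margin of safety = ($8,929,200.00 − $3,144,262.30) ÷ $8,929,200.00 = 64.8%.

64.8%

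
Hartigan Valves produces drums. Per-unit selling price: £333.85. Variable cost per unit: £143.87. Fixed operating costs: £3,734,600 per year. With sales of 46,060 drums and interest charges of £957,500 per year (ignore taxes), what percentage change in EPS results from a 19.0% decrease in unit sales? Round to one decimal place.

Contribution at this volume is 46,060 × £189.98 = £8,750,478.80.
Subtracting fixed costs: EBIT = £8,750,478.80 − £3,734,600 = £5,015,878.80.
After interest of £957,500.00, pre-tax earnings = £4,058,378.80.
DCL = total CM / (EBIT − I) = £8,750,478.80 / £4,058,378.80 = 2.1562.
%ΔEPS = DCL × %ΔSales = 2.1562 × -19.0% = -41.0%.

-41.0%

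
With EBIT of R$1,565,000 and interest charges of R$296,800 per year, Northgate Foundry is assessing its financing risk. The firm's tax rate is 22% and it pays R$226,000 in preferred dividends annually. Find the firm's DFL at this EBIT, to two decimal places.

1.60

Annual interest charges come to R$296,800.00.
Pre-tax preferred-dividend burden = R$226,000 ÷ (1 − 0.22) = R$289,743.59.
DFL = EBIT ÷ [EBIT − I − D_p/(1−t)] = R$1,565,000 ÷ [R$1,565,000 − R$296,800.00 − R$289,743.59] = R$1,565,000 ÷ R$978,456.41 = 1.5995.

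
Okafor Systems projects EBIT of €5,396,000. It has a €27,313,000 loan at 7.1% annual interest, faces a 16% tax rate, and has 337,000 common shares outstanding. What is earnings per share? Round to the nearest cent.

€8.62

Interest = €1,939,223.00, so EBT = €5,396,000 − €1,939,223.00 = €3,456,777.00.
After tax at 16%: net income = €3,456,777.00 × 0.84 = €2,903,692.68.
Per share: €2,903,692.68 / 337,000 shares = €8.62.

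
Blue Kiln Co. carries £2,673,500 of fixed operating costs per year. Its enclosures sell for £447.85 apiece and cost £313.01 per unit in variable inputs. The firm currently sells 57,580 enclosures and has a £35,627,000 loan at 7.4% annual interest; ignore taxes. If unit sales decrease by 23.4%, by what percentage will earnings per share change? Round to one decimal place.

At 57,580 units, contribution = 57,580 × £134.84 = £7,764,087.20.
EBIT = £7,764,087.20 − £2,673,500 = £5,090,587.20.
Interest = £2,636,398.00, so EBIT − I = £2,454,189.20.
Degree of combined leverage = contribution ÷ (EBIT − I) = £7,764,087.20 ÷ £2,454,189.20 = 3.1636.
EPS therefore changes by 3.1636 × (-23.4%) = -74.0%.

-74.0%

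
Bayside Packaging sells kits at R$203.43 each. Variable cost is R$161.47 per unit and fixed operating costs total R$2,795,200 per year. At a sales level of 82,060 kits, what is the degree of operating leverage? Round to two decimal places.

Total contribution margin = 82,060 × R$41.96 = R$3,443,237.60.
Operating income = contribution − fixed costs = R$3,443,237.60 − R$2,795,200 = R$648,037.60.
DOL = contribution ÷ EBIT = R$3,443,237.60 ÷ R$648,037.60 = 5.3133.

5.31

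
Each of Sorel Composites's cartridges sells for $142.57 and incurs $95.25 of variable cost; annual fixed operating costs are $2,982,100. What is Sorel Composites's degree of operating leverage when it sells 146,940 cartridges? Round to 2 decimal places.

Contribution at this volume is 146,940 × $47.32 = $6,953,200.80.
Operating income = contribution − fixed costs = $6,953,200.80 − $2,982,100 = $3,971,100.80.
So DOL = total CM / EBIT = $6,953,200.80 / $3,971,100.80 = 1.7510.

1.75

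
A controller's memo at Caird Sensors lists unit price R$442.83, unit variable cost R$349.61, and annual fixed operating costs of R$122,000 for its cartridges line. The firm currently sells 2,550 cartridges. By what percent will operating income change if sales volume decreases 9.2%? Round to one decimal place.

-18.9%

At 2,550 units, contribution = 2,550 × R$93.22 = R$237,711.00.
EBIT = R$237,711.00 − R$122,000 = R$115,711.00.
Degree of operating leverage = R$237,711.00 / R$115,711.00 = 2.0544.
So EBIT moves 2.0544 × (-9.2%) = -18.9%.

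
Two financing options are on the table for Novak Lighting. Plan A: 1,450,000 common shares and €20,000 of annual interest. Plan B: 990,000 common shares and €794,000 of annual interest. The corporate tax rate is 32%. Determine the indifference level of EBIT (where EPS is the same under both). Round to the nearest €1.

Set EPS_A = EPS_B: (EBIT − €20,000)(1 − 0.32) ÷ 1,450,000 = (EBIT − €794,000)(1 − 0.32) ÷ 990,000.
The (1 − t) factor cancels: (EBIT − 20,000) × 990,000 = (EBIT − 794,000) × 1,450,000.
Solving, EBIT = (794,000·1,450,000 − 20,000·990,000) / (1,450,000 − 990,000) = 1,131,500,000,000 / 460,000 = 2,459,782.61.

€2,459,783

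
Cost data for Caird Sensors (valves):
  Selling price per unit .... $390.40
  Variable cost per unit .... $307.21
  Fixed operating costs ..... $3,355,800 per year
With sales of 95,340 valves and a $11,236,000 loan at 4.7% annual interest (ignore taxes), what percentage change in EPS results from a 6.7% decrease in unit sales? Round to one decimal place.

-13.1%

Contribution at this volume is 95,340 × $83.19 = $7,931,334.60.
Operating income = contribution − fixed costs = $7,931,334.60 − $3,355,800 = $4,575,534.60.
Interest = $528,092.00, so EBIT − I = $4,047,442.60.
DCL = total CM / (EBIT − I) = $7,931,334.60 / $4,047,442.60 = 1.9596.
%ΔEPS = DCL × %ΔSales = 1.9596 × -6.7% = -13.1%.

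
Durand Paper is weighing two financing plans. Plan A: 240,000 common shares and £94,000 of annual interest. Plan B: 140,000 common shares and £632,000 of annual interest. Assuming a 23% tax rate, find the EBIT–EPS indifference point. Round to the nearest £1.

At indifference, (EBIT − 94,000)(1 − t)/240,000 = (EBIT − 632,000)(1 − t)/140,000.
The (1 − t) factor cancels: (EBIT − 94,000) × 140,000 = (EBIT − 632,000) × 240,000.
Solving, EBIT = (632,000·240,000 − 94,000·140,000) / (240,000 − 140,000) = 138,520,000,000 / 100,000 = 1,385,200.00.

£1,385,200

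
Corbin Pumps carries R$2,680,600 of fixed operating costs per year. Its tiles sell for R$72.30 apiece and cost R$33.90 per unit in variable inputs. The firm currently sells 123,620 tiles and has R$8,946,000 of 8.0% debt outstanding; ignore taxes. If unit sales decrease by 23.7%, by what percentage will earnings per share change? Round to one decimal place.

Contribution at this volume is 123,620 × R$38.40 = R$4,747,008.00.
Subtracting fixed costs: EBIT = R$4,747,008.00 − R$2,680,600 = R$2,066,408.00.
After interest of R$715,680.00, pre-tax earnings = R$1,350,728.00.
Degree of combined leverage = contribution ÷ (EBIT − I) = R$4,747,008.00 ÷ R$1,350,728.00 = 3.5144.
EPS therefore changes by 3.5144 × (-23.7%) = -83.3%.

-83.3%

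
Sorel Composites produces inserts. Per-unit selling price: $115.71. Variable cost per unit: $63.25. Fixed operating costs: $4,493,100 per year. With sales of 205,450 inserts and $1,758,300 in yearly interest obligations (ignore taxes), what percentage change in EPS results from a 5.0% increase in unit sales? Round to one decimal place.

Total contribution margin = 205,450 × $52.46 = $10,777,907.00.
Subtracting fixed costs: EBIT = $10,777,907.00 − $4,493,100 = $6,284,807.00.
After interest of $1,758,300.00, pre-tax earnings = $4,526,507.00.
DCL = total CM / (EBIT − I) = $10,777,907.00 / $4,526,507.00 = 2.3811.
%ΔEPS = DCL × %ΔSales = 2.3811 × +5.0% = +11.9%.

+11.9%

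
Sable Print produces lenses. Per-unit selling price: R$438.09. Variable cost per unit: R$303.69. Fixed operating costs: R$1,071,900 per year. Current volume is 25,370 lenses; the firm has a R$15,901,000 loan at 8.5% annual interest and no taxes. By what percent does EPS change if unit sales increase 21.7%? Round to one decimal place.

Total contribution margin = 25,370 × R$134.40 = R$3,409,728.00.
EBIT = R$3,409,728.00 − R$1,071,900 = R$2,337,828.00.
Interest = R$1,351,585.00, so EBIT − I = R$986,243.00.
Degree of combined leverage = contribution ÷ (EBIT − I) = R$3,409,728.00 ÷ R$986,243.00 = 3.4573.
EPS therefore changes by 3.4573 × (+21.7%) = +75.0%.

+75.0%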